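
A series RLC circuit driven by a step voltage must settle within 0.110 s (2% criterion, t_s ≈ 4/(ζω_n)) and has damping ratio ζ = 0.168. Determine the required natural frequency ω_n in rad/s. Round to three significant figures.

Rearranging t_s ≈ 4/(ζω_n) gives ω_n = 4/(ζ·t_s) = 4/(0.168 × 0.110) = 216 rad/s.

ω_n ≈ 216 rad/s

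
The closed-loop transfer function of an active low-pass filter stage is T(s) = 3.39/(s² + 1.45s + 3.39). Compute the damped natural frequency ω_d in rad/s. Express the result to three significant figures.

ω_n = √3.39 = 1.84 rad/s; ζ = 1.45/(2·1.84) = 0.394.
The damped frequency ω_d = ω_n√(1−ζ²) = 1.69 rad/s.

ω_d ≈ 1.69 rad/s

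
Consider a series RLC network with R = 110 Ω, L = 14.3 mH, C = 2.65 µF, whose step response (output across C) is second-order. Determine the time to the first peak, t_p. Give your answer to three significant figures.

t_p ≈ 0.000923 s

For a series RLC circuit (capacitor voltage as output), ω_n = 1/√(LC) = 1/√(14.3 mH · 2.65 µF) = 5140 rad/s.
ζ = (R/2)·√(C/L) = (110/2)·√(2.65 µF/14.3 mH) = 0.749.
ω_d = ω_n√(1−ζ²) = 3410 rad/s. t_p = π/ω_d = 0.000923 s.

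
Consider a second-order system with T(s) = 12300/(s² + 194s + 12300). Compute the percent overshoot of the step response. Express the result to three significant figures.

%OS ≈ 0.346%

Comparing the denominator to s² + 2ζω_n s + ω_n²: ω_n = √12300 = 111 rad/s, and 2ζω_n = 194 so ζ = 194/(2·111) = 0.875.
%OS = 100·exp(−πζ/√(1−ζ²)) = 0.346%.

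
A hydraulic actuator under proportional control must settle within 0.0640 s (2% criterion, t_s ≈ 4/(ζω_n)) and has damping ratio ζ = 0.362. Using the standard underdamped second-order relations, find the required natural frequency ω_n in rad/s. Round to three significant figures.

ω_n ≈ 173 rad/s

Rearranging t_s ≈ 4/(ζω_n) gives ω_n = 4/(ζ·t_s) = 4/(0.362 × 0.0640) = 173 rad/s.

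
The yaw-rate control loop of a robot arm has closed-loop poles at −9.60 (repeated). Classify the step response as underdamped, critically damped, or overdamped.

critically damped

Since there is a repeated negative-real pole, the response is critically damped.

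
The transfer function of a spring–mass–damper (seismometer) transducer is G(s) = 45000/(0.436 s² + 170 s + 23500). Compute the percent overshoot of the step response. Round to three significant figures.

Dividing through by 0.436: denominator becomes s² + 389.9 s + 53900.
So ω_n = √53900 = 232 rad/s and ζ = 389.9/(2·232) = 0.840.
Overshoot: exp(−π·0.840/√(1−0.840²)) = 0.00776, i.e. 0.776%.

%OS ≈ 0.776%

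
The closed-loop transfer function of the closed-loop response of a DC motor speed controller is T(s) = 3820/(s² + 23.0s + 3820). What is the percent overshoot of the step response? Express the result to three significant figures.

Matching coefficients with s² + 2ζω_n s + ω_n² gives ω_n² = 3820 ⇒ ω_n = 61.8 rad/s, and ζ = 23.0/(2ω_n) = 0.186.
%OS = 100 e^{−πζ/√(1−ζ²)} with ζ = 0.186 gives 55.2%.

%OS ≈ 55.2%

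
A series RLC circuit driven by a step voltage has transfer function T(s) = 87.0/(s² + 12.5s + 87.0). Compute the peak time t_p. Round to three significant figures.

t_p ≈ 0.454 s

ω_n = √87.0 = 9.33 rad/s; ζ = 12.5/(2·9.33) = 0.670.
ω_d = ω_n√(1−ζ²) = 6.92 rad/s. Then t_p = π/ω_d = 0.454 s.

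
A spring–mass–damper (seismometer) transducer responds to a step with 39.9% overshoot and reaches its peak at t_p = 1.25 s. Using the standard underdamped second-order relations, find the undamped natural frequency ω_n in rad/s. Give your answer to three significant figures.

ζ from %OS: ζ = |ln 0.399|/√(π²+ln²0.399) = 0.281.
t_p = π/ω_d ⇒ ω_d = 2.51 rad/s; then ω_n = ω_d/√(1−ζ²) = 2.62 rad/s.

ω_n ≈ 2.62 rad/s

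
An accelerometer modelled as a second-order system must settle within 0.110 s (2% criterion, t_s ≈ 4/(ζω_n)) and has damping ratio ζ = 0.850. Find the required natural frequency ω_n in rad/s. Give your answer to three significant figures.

ω_n ≈ 42.8 rad/s

Rearranging t_s ≈ 4/(ζω_n) gives ω_n = 4/(ζ·t_s) = 4/(0.850 × 0.110) = 42.8 rad/s.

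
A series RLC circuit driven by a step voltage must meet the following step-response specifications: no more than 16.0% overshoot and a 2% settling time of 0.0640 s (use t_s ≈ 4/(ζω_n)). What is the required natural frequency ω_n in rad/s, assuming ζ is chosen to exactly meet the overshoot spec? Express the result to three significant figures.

ζ = −ln(OS)/√(π² + (ln OS)²). With OS = 0.160, ln OS = −1.833 and ζ = 1.833/3.637 = 0.504.
Then ω_n = 4/(ζ t_s) = 4/(0.504 × 0.0640) = 124 rad/s.

ω_n ≈ 124 rad/s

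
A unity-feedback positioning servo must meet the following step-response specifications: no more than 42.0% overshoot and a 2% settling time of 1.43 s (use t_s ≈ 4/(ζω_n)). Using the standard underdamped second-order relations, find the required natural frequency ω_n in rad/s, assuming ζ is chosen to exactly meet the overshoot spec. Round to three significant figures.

From %OS = 100·exp(−πζ/√(1−ζ²)), invert to get ζ = −ln(OS)/√(π² + ln²(OS)) with OS = 0.420.
−ln 0.420 = 0.8675, so ζ = 0.8675/√(π² + 0.7526) = 0.266.
Then ω_n = 4/(ζ t_s) = 4/(0.266 × 1.43) = 10.5 rad/s.

ω_n ≈ 10.5 rad/s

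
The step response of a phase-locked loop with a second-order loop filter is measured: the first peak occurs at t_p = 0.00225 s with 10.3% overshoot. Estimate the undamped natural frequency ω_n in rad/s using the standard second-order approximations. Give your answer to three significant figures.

From the overshoot, ζ = −ln(OS)/√(π²+ln²(OS)) = 0.586.
t_p = π/ω_d ⇒ ω_d = 1400 rad/s; then ω_n = ω_d/√(1−ζ²) = 1720 rad/s.

ω_n ≈ 1720 rad/s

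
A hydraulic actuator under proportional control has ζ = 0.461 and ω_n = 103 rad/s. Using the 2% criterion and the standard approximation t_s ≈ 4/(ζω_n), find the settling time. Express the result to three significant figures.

t_s ≈ 4/(ζω_n) = 4/(0.461 × 103) = 0.0842 s.

t_s ≈ 0.0842 s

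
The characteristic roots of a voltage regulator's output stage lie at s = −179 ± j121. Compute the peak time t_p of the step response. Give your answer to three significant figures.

t_p ≈ 0.0260 s

t_p = π/ω_d with ω_d = 121 (the imaginary part), so t_p = 0.0260 s.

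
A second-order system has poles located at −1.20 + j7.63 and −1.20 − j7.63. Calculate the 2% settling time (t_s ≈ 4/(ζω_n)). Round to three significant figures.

For poles at −σ ± jω_d, ζω_n = σ = 1.20, so t_s ≈ 4/σ = 3.33 s.

t_s ≈ 3.33 s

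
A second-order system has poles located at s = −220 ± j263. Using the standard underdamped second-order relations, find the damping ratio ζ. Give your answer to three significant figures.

ζ ≈ 0.642

The poles are at −σ ± jω_d with σ = 220 and ω_d = 263, so ω_n = √(σ²+ω_d²) = 343 rad/s and ζ = σ/ω_n = 0.642.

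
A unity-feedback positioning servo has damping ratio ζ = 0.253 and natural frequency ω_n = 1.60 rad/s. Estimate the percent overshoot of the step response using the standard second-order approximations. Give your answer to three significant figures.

%OS ≈ 44.0%

For an underdamped second-order system, %OS = 100·exp(−πζ/√(1−ζ²)).
πζ/√(1−ζ²) = π·0.253/√(1−0.0640) = 0.8216, so %OS = 100·e^(−0.8216) = 44.0%.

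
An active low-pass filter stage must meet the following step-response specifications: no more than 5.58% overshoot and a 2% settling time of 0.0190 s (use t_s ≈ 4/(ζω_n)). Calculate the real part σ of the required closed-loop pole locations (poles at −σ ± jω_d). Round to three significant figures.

The settling-time spec alone fixes σ = ζω_n = 4/t_s = 4/0.0190 = 211.
(Overshoot then fixes ζ = 0.677 and hence ω_d = σ·√(1−ζ²)/ζ = 229 rad/s.)

σ ≈ 211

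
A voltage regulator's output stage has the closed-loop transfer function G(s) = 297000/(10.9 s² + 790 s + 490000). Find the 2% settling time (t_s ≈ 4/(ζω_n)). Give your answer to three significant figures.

t_s ≈ 0.110 s

Dividing through by 10.9: denominator becomes s² + 72.48 s + 44950.
So ω_n = √44950 = 212 rad/s and ζ = 72.48/(2·212) = 0.171.
t_s ≈ 4/(ζω_n) = 0.110 s.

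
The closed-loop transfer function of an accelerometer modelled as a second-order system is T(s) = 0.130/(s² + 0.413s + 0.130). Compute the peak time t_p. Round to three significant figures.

t_p ≈ 10.6 s

ω_n = √0.130 = 0.361 rad/s; ζ = 0.413/(2·0.361) = 0.573.
The damped frequency ω_d = ω_n√(1−ζ²) = 0.296 rad/s. Then t_p = π/ω_d = 10.6 s.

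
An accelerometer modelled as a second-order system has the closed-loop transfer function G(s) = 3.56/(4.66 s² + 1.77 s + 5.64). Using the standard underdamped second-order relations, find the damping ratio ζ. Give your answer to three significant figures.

Dividing through by 4.66: denominator becomes s² + 0.3798 s + 1.210.
So ω_n = √1.210 = 1.10 rad/s and ζ = 0.3798/(2·1.10) = 0.173.

ζ ≈ 0.173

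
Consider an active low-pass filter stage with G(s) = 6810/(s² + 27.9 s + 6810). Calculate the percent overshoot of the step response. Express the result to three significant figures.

%OS ≈ 58.3%

Comparing the denominator to s² + 2ζω_n s + ω_n²: ω_n = √6810 = 82.5 rad/s, and 2ζω_n = 27.9 so ζ = 27.9/(2·82.5) = 0.169.
%OS = 100·exp(−πζ/√(1−ζ²)) = 58.3%.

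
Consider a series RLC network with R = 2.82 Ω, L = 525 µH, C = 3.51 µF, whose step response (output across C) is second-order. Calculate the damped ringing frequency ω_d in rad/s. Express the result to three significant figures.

ω_d ≈ 23100 rad/s

For a series RLC circuit (capacitor voltage as output), ω_n = 1/√(LC) = 1/√(525 µH · 3.51 µF) = 23300 rad/s.
ζ = (R/2)·√(C/L) = (2.82/2)·√(3.51 µF/525 µH) = 0.115.
ω_d = 23300·√(1 − 0.115²) = 23100 rad/s.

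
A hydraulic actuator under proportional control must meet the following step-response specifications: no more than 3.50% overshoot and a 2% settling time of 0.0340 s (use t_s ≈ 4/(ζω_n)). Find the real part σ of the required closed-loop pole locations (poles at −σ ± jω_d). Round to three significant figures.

The settling-time spec alone fixes σ = ζω_n = 4/t_s = 4/0.0340 = 118.
(Overshoot then fixes ζ = 0.730 and hence ω_d = σ·√(1−ζ²)/ζ = 110 rad/s.)

σ ≈ 118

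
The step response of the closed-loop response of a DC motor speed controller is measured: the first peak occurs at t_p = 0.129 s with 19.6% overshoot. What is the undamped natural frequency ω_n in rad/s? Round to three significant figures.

ζ from %OS: ζ = |ln 0.196|/√(π²+ln²0.196) = 0.460.
From t_p = π/ω_d, ω_d = π/0.129 = 24.4 rad/s, so ω_n = ω_d/√(1−ζ²) = 27.4 rad/s.

ω_n ≈ 27.4 rad/s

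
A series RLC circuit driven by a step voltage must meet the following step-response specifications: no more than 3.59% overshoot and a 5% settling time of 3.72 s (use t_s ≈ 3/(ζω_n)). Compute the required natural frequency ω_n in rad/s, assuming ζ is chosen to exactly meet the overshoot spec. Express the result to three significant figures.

Inverting the overshoot relation: ζ = |ln 0.0359|/√(π² + ln²0.0359) = 0.727.
From t_s ≈ 3/(ζω_n): ω_n = 3/(ζ·t_s) = 3/(0.727·3.72) = 1.11 rad/s.

ω_n ≈ 1.11 rad/s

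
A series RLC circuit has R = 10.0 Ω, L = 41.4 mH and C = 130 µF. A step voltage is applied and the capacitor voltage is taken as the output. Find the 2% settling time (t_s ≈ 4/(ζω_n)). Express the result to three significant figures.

For a series RLC circuit (capacitor voltage as output), ω_n = 1/√(LC) = 1/√(41.4 mH · 130 µF) = 431 rad/s.
ζ = (R/2)·√(C/L) = (10.0/2)·√(130 µF/41.4 mH) = 0.280.
t_s ≈ 4/(ζω_n) = 0.0331 s.

t_s ≈ 0.0331 s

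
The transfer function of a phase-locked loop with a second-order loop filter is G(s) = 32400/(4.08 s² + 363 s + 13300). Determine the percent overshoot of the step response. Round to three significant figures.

%OS ≈ 2.01%

Dividing through by 4.08: denominator becomes s² + 88.97 s + 3260.
So ω_n = √3260 = 57.1 rad/s and ζ = 88.97/(2·57.1) = 0.779.
%OS = 100 e^{−πζ/√(1−ζ²)} with ζ = 0.779 gives 2.01%.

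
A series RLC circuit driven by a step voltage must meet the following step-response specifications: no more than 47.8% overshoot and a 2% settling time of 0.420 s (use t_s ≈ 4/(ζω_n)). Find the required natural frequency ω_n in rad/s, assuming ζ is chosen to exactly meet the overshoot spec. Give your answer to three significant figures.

ω_n ≈ 41.6 rad/s

Inverting the overshoot relation: ζ = |ln 0.478|/√(π² + ln²0.478) = 0.229.
Then ω_n = 4/(ζ t_s) = 4/(0.229 × 0.420) = 41.6 rad/s.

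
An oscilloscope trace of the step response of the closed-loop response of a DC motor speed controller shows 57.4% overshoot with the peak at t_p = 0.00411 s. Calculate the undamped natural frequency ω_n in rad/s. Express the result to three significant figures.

From the overshoot, ζ = −ln(OS)/√(π²+ln²(OS)) = 0.174.
t_p = π/ω_d ⇒ ω_d = 764 rad/s; then ω_n = ω_d/√(1−ζ²) = 776 rad/s.

ω_n ≈ 776 rad/s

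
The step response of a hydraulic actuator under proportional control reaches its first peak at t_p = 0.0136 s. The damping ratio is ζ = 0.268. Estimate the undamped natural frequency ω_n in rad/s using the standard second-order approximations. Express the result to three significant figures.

ω_n ≈ 240 rad/s

Peak time t_p = π/ω_d, so ω_d = π/t_p = π/0.0136 = 231 rad/s.
ω_n = ω_d/√(1−ζ²) = 231/√0.928 = 240 rad/s.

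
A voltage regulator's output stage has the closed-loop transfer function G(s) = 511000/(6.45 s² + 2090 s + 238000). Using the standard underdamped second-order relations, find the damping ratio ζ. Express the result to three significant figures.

ζ ≈ 0.843

Dividing through by 6.45: denominator becomes s² + 324.0 s + 36900.
So ω_n = √36900 = 192 rad/s and ζ = 324.0/(2·192) = 0.843.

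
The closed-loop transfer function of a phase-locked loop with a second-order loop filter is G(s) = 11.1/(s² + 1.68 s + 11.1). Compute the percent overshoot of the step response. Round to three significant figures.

%OS ≈ 44.1%

Comparing the denominator to s² + 2ζω_n s + ω_n²: ω_n = √11.1 = 3.33 rad/s, and 2ζω_n = 1.68 so ζ = 1.68/(2·3.33) = 0.252.
%OS = 100·exp(−πζ/√(1−ζ²)) = 44.1%.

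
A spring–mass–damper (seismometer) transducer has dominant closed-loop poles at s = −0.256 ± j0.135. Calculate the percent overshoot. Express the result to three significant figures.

|pole| = ω_n = √(0.256² + 0.135²) = 0.289 rad/s; ζ = cos θ = σ/ω_n = 0.885.
%OS = 100 e^{−πζ/√(1−ζ²)} with ζ = 0.885 gives 0.259%.

%OS ≈ 0.259%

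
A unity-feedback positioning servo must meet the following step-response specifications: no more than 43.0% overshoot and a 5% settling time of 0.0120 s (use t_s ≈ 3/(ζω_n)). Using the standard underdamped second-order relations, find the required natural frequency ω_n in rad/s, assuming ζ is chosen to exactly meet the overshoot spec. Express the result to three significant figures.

ω_n ≈ 964 rad/s

ζ = −ln(OS)/√(π² + (ln OS)²). With OS = 0.430, ln OS = −0.8440 and ζ = 0.8440/3.253 = 0.259.
From t_s ≈ 3/(ζω_n): ω_n = 3/(ζ·t_s) = 3/(0.259·0.0120) = 964 rad/s.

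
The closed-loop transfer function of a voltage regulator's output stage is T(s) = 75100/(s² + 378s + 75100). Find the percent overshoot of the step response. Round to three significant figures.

Matching coefficients with s² + 2ζω_n s + ω_n² gives ω_n² = 75100 ⇒ ω_n = 274 rad/s, and ζ = 378/(2ω_n) = 0.690.
%OS = 100·exp(−πζ/√(1−ζ²)) = 5.02%.

%OS ≈ 5.02%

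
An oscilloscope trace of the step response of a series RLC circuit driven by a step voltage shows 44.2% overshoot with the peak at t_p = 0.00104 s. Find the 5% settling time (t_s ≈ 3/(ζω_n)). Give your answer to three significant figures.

ζ from %OS: ζ = |ln 0.442|/√(π²+ln²0.442) = 0.252.
From t_p = π/ω_d, ω_d = π/0.00104 = 3020 rad/s, so ω_n = ω_d/√(1−ζ²) = 3120 rad/s.
t_s ≈ 3/(ζω_n) = 3/(0.252·3120) = 0.00382 s.

t_s ≈ 0.00382 s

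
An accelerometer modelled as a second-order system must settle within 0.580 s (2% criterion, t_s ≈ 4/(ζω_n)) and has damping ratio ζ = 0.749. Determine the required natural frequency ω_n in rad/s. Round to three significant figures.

Rearranging t_s ≈ 4/(ζω_n) gives ω_n = 4/(ζ·t_s) = 4/(0.749 × 0.580) = 9.21 rad/s.

ω_n ≈ 9.21 rad/s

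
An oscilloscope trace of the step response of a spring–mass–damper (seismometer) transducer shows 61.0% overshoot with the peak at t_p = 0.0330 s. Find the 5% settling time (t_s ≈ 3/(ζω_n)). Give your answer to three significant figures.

From the overshoot, ζ = −ln(OS)/√(π²+ln²(OS)) = 0.155.
t_p = π/ω_d ⇒ ω_d = 95.2 rad/s; then ω_n = ω_d/√(1−ζ²) = 96.4 rad/s.
t_s ≈ 3/(ζω_n) = 3/(0.155·96.4) = 0.200 s.

t_s ≈ 0.200 s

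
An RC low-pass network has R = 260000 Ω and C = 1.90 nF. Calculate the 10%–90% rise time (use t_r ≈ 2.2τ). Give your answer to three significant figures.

t_r ≈ 0.00109 s

τ = RC = 260000 × 1.90 nF = 0.000494 s.
t_r ≈ 2.2τ = 0.00109 s.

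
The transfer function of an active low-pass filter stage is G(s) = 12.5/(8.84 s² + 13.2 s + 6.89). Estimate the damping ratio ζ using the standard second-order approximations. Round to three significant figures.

ζ ≈ 0.846

Dividing through by 8.84: denominator becomes s² + 1.493 s + 0.7794.
So ω_n = √0.7794 = 0.883 rad/s and ζ = 1.493/(2·0.883) = 0.846.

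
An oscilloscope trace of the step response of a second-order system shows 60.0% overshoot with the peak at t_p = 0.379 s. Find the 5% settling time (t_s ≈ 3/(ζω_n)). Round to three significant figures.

t_s ≈ 2.23 s

ζ from %OS: ζ = |ln 0.600|/√(π²+ln²0.600) = 0.160.
t_p = π/ω_d ⇒ ω_d = 8.29 rad/s; then ω_n = ω_d/√(1−ζ²) = 8.40 rad/s.
t_s ≈ 3/(ζω_n) = 3/(0.160·8.40) = 2.23 s.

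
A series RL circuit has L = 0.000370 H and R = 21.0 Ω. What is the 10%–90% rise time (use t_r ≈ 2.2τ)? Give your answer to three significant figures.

τ = L/R = 0.000370/21.0 = 0.0000176 s.
t_r ≈ 2.2τ = 0.0000388 s.

t_r ≈ 0.0000388 s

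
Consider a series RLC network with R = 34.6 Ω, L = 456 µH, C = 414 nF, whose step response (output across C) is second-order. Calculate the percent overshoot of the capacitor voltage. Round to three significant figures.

%OS ≈ 14.7%

For a series RLC circuit (capacitor voltage as output), ω_n = 1/√(LC) = 1/√(456 µH · 414 nF) = 72800 rad/s.
ζ = (R/2)·√(C/L) = (34.6/2)·√(414 nF/456 µH) = 0.521.
Overshoot: exp(−π·0.521/√(1−0.521²)) = 0.147, i.e. 14.7%.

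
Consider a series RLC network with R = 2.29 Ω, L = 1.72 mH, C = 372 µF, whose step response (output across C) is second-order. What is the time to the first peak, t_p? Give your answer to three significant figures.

t_p ≈ 0.00297 s

For a series RLC circuit (capacitor voltage as output), ω_n = 1/√(LC) = 1/√(1.72 mH · 372 µF) = 1250 rad/s.
ζ = (R/2)·√(C/L) = (2.29/2)·√(372 µF/1.72 mH) = 0.532.
ω_d = 1250·√(1 − 0.532²) = 1060 rad/s. t_p = π/ω_d = 0.00297 s.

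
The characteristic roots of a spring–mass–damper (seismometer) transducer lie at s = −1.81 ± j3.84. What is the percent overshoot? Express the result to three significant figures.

%OS ≈ 22.7%

The poles are at −σ ± jω_d with σ = 1.81 and ω_d = 3.84, so ω_n = √(σ²+ω_d²) = 4.25 rad/s and ζ = σ/ω_n = 0.426.
Overshoot: exp(−π·0.426/√(1−0.426²)) = 0.227, i.e. 22.7%.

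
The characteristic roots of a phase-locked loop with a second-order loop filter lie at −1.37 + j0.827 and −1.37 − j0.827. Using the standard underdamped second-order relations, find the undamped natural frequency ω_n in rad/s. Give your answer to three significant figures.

ω_n ≈ 1.60 rad/s

|pole| = ω_n = √(1.37² + 0.827²) = 1.60 rad/s; ζ = cos θ = σ/ω_n = 0.856.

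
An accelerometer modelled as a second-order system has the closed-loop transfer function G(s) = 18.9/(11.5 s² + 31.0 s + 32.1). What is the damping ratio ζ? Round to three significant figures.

Dividing through by 11.5: denominator becomes s² + 2.696 s + 2.791.
So ω_n = √2.791 = 1.67 rad/s and ζ = 2.696/(2·1.67) = 0.807.

ζ ≈ 0.807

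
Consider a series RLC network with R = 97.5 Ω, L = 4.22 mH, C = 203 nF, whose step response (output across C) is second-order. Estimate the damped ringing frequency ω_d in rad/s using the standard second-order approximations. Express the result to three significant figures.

ω_d ≈ 32200 rad/s

For a series RLC circuit (capacitor voltage as output), ω_n = 1/√(LC) = 1/√(4.22 mH · 203 nF) = 34200 rad/s.
ζ = (R/2)·√(C/L) = (97.5/2)·√(203 nF/4.22 mH) = 0.338.
ω_d = ω_n√(1−ζ²) = 32200 rad/s.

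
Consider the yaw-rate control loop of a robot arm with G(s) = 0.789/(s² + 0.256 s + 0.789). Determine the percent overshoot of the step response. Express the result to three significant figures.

ω_n = √0.789 = 0.888 rad/s; ζ = 0.256/(2·0.888) = 0.144.
%OS = 100 e^{−πζ/√(1−ζ²)} with ζ = 0.144 gives 63.3%.

%OS ≈ 63.3%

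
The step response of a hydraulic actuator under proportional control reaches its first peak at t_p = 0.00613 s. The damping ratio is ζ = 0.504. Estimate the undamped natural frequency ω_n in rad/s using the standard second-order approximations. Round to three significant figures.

ω_n ≈ 593 rad/s

Peak time t_p = π/ω_d, so ω_d = π/t_p = π/0.00613 = 512 rad/s.
ω_n = ω_d/√(1−ζ²) = 512/√0.746 = 593 rad/s.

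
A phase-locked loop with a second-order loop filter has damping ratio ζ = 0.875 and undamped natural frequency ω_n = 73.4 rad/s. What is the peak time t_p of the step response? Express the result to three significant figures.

The damped frequency is ω_d = ω_n√(1−ζ²) = 73.4·√(1−0.766) = 35.5 rad/s.
Peak time t_p = π/ω_d = π/35.5 = 0.0884 s.

t_p ≈ 0.0884 s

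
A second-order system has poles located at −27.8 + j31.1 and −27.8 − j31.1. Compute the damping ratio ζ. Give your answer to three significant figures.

With σ = 27.8, ω_d = 31.1: ω_n = √(σ²+ω_d²) = 41.7 rad/s, ζ = σ/ω_n = 0.666.

ζ ≈ 0.666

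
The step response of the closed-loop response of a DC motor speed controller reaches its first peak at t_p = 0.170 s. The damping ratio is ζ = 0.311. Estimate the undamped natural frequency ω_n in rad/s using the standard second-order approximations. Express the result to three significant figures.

Peak time t_p = π/ω_d, so ω_d = π/t_p = π/0.170 = 18.5 rad/s.
ω_n = ω_d/√(1−ζ²) = 18.5/√0.903 = 19.4 rad/s.

ω_n ≈ 19.4 rad/s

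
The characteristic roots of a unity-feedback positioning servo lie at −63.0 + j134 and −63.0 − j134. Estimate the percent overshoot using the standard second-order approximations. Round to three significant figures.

%OS ≈ 22.8%

The poles are at −σ ± jω_d with σ = 63.0 and ω_d = 134, so ω_n = √(σ²+ω_d²) = 148 rad/s and ζ = σ/ω_n = 0.425.
Overshoot: exp(−π·0.425/√(1−0.425²)) = 0.228, i.e. 22.8%.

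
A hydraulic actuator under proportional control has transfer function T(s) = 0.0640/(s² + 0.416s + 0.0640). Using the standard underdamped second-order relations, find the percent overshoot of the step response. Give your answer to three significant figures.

%OS ≈ 1.07%

ω_n = √0.0640 = 0.253 rad/s; ζ = 0.416/(2·0.253) = 0.822.
Overshoot: exp(−π·0.822/√(1−0.822²)) = 0.0107, i.e. 1.07%.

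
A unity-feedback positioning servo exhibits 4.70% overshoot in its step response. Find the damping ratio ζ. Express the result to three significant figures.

From %OS = 100·exp(−πζ/√(1−ζ²)), invert to get ζ = −ln(OS)/√(π² + ln²(OS)) with OS = 0.0470.
−ln 0.0470 = 3.058, so ζ = 3.058/√(π² + 9.349) = 0.697.

ζ ≈ 0.697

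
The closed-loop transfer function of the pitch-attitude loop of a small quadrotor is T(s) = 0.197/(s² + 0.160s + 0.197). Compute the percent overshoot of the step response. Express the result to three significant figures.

Matching coefficients with s² + 2ζω_n s + ω_n² gives ω_n² = 0.197 ⇒ ω_n = 0.444 rad/s, and ζ = 0.160/(2ω_n) = 0.180.
Overshoot: exp(−π·0.180/√(1−0.180²)) = 0.562, i.e. 56.2%.

%OS ≈ 56.2%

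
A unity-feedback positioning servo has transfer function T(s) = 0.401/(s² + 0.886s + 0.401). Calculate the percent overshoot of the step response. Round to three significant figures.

Comparing the denominator to s² + 2ζω_n s + ω_n²: ω_n = √0.401 = 0.633 rad/s, and 2ζω_n = 0.886 so ζ = 0.886/(2·0.633) = 0.700.
%OS = 100 e^{−πζ/√(1−ζ²)} with ζ = 0.700 gives 4.62%.

%OS ≈ 4.62%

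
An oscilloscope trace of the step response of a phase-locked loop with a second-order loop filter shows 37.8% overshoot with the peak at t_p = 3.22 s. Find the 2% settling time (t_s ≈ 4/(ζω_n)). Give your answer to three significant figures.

t_s ≈ 13.2 s

The overshoot fixes ζ = −ln(OS)/√(π²+ln²(OS)) = 0.296.
From t_p = π/ω_d, ω_d = π/3.22 = 0.976 rad/s, so ω_n = ω_d/√(1−ζ²) = 1.02 rad/s.
t_s ≈ 4/(ζω_n) = 4/(0.296·1.02) = 13.2 s.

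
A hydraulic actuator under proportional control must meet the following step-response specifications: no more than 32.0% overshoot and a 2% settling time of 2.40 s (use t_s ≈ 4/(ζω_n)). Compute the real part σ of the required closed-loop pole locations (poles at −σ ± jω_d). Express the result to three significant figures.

σ ≈ 1.67

The settling-time spec alone fixes σ = ζω_n = 4/t_s = 4/2.40 = 1.67.
(Overshoot then fixes ζ = 0.341 and hence ω_d = σ·√(1−ζ²)/ζ = 4.60 rad/s.)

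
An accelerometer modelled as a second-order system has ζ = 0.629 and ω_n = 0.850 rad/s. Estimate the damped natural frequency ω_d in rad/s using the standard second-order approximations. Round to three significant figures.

ω_d ≈ 0.661 rad/s

ω_d = ω_n√(1−ζ²) = 0.850·√0.604 = 0.661 rad/s.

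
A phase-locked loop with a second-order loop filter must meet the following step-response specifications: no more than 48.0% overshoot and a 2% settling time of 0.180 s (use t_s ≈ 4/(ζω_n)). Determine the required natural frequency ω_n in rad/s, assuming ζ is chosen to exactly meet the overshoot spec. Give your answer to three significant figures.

From %OS = 100·exp(−πζ/√(1−ζ²)), invert to get ζ = −ln(OS)/√(π² + ln²(OS)) with OS = 0.480.
−ln 0.480 = 0.7340, so ζ = 0.7340/√(π² + 0.5387) = 0.228.
From t_s ≈ 4/(ζω_n): ω_n = 4/(ζ·t_s) = 4/(0.228·0.180) = 97.7 rad/s.

ω_n ≈ 97.7 rad/s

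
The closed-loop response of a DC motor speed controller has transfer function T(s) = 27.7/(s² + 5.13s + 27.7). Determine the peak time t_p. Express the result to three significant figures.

ω_n = √27.7 = 5.26 rad/s; ζ = 5.13/(2·5.26) = 0.487.
The damped frequency ω_d = ω_n√(1−ζ²) = 4.60 rad/s. Then t_p = π/ω_d = 0.684 s.

t_p ≈ 0.684 s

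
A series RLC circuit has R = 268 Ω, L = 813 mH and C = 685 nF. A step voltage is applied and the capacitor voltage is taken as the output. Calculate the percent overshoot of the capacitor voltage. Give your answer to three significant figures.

%OS ≈ 67.7%

For a series RLC circuit (capacitor voltage as output), ω_n = 1/√(LC) = 1/√(813 mH · 685 nF) = 1340 rad/s.
ζ = (R/2)·√(C/L) = (268/2)·√(685 nF/813 mH) = 0.123.
Overshoot: exp(−π·0.123/√(1−0.123²)) = 0.677, i.e. 67.7%.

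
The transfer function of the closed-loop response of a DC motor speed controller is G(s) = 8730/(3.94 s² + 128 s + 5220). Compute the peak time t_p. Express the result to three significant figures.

Dividing through by 3.94: denominator becomes s² + 32.49 s + 1325.
So ω_n = √1325 = 36.4 rad/s and ζ = 32.49/(2·36.4) = 0.446.
ω_d = ω_n√(1−ζ²) = 32.6 rad/s. t_p = π/ω_d = 0.0964 s.

t_p ≈ 0.0964 s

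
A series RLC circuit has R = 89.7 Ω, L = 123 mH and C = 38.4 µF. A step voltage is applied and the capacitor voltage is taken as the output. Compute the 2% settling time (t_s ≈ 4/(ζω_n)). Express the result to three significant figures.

t_s ≈ 0.0110 s

For a series RLC circuit (capacitor voltage as output), ω_n = 1/√(LC) = 1/√(123 mH · 38.4 µF) = 460 rad/s.
ζ = (R/2)·√(C/L) = (89.7/2)·√(38.4 µF/123 mH) = 0.792.
t_s ≈ 4/(ζω_n) = 0.0110 s.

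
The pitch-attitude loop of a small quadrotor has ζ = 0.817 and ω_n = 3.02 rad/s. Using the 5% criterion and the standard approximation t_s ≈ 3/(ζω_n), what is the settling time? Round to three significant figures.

t_s ≈ 3/(ζω_n) = 3/(0.817 × 3.02) = 1.22 s.

t_s ≈ 1.22 s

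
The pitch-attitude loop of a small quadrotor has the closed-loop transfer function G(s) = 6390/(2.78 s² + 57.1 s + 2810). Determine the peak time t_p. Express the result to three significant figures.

Dividing through by 2.78: denominator becomes s² + 20.54 s + 1011.
So ω_n = √1011 = 31.8 rad/s and ζ = 20.54/(2·31.8) = 0.323.
The damped frequency ω_d = ω_n√(1−ζ²) = 30.1 rad/s. t_p = π/ω_d = 0.104 s.

t_p ≈ 0.104 s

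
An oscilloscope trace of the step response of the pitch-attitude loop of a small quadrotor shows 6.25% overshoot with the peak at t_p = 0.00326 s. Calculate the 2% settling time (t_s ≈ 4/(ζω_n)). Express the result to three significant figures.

t_s ≈ 0.00470 s

From the overshoot, ζ = −ln(OS)/√(π²+ln²(OS)) = 0.662.
t_p = π/ω_d ⇒ ω_d = 964 rad/s; then ω_n = ω_d/√(1−ζ²) = 1290 rad/s.
t_s ≈ 4/(ζω_n) = 4/(0.662·1290) = 0.00470 s.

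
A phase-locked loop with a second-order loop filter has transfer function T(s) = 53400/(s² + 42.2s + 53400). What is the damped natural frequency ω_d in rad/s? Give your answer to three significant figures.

ω_n = √53400 = 231 rad/s; ζ = 42.2/(2·231) = 0.0913.
The damped frequency ω_d = ω_n√(1−ζ²) = 230 rad/s.

ω_d ≈ 230 rad/s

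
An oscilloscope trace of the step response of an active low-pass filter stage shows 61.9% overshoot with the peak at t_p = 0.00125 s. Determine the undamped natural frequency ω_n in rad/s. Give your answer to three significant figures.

ω_n ≈ 2540 rad/s

The overshoot fixes ζ = −ln(OS)/√(π²+ln²(OS)) = 0.151.
From t_p = π/ω_d, ω_d = π/0.00125 = 2510 rad/s, so ω_n = ω_d/√(1−ζ²) = 2540 rad/s.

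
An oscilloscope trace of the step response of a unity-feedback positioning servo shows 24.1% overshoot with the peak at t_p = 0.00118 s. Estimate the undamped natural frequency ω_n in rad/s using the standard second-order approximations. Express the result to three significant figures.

ω_n ≈ 2920 rad/s

The overshoot fixes ζ = −ln(OS)/√(π²+ln²(OS)) = 0.413.
t_p = π/ω_d ⇒ ω_d = 2660 rad/s; then ω_n = ω_d/√(1−ζ²) = 2920 rad/s.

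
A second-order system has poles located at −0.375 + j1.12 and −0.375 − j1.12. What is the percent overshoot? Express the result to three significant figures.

|pole| = ω_n = √(0.375² + 1.12²) = 1.18 rad/s; ζ = cos θ = σ/ω_n = 0.317.
%OS = 100·exp(−πζ/√(1−ζ²)) = 34.9%.

%OS ≈ 34.9%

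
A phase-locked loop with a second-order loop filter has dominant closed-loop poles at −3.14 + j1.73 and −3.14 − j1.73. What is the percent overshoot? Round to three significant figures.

With σ = 3.14, ω_d = 1.73: ω_n = √(σ²+ω_d²) = 3.59 rad/s, ζ = σ/ω_n = 0.876.
Overshoot: exp(−π·0.876/√(1−0.876²)) = 0.00334, i.e. 0.334%.

%OS ≈ 0.334%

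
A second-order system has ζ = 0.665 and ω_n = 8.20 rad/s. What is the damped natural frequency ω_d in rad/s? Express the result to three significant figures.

ω_d ≈ 6.12 rad/s

ω_d = ω_n√(1−ζ²) = 8.20·√0.558 = 6.12 rad/s.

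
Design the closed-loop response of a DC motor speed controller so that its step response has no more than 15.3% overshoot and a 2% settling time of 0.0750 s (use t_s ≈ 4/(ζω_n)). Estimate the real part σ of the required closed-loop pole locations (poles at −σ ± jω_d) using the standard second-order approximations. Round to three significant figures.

σ ≈ 53.3

The settling-time spec alone fixes σ = ζω_n = 4/t_s = 4/0.0750 = 53.3.
(Overshoot then fixes ζ = 0.513 and hence ω_d = σ·√(1−ζ²)/ζ = 89.3 rad/s.)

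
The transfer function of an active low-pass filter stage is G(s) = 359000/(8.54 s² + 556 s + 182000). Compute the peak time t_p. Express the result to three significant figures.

t_p ≈ 0.0221 s

Dividing through by 8.54: denominator becomes s² + 65.11 s + 21310.
So ω_n = √21310 = 146 rad/s and ζ = 65.11/(2·146) = 0.223.
ω_d = ω_n√(1−ζ²) = 142 rad/s. t_p = π/ω_d = 0.0221 s.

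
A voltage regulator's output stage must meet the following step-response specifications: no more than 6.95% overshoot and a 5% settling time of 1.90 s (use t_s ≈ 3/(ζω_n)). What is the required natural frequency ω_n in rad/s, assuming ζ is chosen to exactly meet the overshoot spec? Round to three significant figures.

Inverting the overshoot relation: ζ = |ln 0.0695|/√(π² + ln²0.0695) = 0.647.
Then ω_n = 3/(ζ t_s) = 3/(0.647 × 1.90) = 2.44 rad/s.

ω_n ≈ 2.44 rad/s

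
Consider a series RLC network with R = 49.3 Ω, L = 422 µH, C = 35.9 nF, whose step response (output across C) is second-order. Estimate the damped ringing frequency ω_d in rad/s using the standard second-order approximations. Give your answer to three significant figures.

For a series RLC circuit (capacitor voltage as output), ω_n = 1/√(LC) = 1/√(422 µH · 35.9 nF) = 257000 rad/s.
ζ = (R/2)·√(C/L) = (49.3/2)·√(35.9 nF/422 µH) = 0.227.
ω_d = ω_n√(1−ζ²) = 250000 rad/s.

ω_d ≈ 250000 rad/s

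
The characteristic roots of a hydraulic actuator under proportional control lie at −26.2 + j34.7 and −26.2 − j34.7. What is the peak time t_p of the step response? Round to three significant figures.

t_p = π/ω_d with ω_d = 34.7 (the imaginary part), so t_p = 0.0905 s.

t_p ≈ 0.0905 s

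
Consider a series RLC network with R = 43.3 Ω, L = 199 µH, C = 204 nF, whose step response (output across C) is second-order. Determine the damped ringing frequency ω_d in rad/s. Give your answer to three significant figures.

For a series RLC circuit (capacitor voltage as output), ω_n = 1/√(LC) = 1/√(199 µH · 204 nF) = 157000 rad/s.
ζ = (R/2)·√(C/L) = (43.3/2)·√(204 nF/199 µH) = 0.693.
ω_d = ω_n√(1−ζ²) = 113000 rad/s.

ω_d ≈ 113000 rad/s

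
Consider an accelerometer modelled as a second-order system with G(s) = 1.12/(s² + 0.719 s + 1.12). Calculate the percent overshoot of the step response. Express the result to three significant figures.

%OS ≈ 32.2%

Comparing the denominator to s² + 2ζω_n s + ω_n²: ω_n = √1.12 = 1.06 rad/s, and 2ζω_n = 0.719 so ζ = 0.719/(2·1.06) = 0.340.
%OS = 100 e^{−πζ/√(1−ζ²)} with ζ = 0.340 gives 32.2%.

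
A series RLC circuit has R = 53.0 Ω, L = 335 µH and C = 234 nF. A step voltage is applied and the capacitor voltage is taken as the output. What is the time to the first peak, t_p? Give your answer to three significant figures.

t_p ≈ 0.0000390 s

For a series RLC circuit (capacitor voltage as output), ω_n = 1/√(LC) = 1/√(335 µH · 234 nF) = 113000 rad/s.
ζ = (R/2)·√(C/L) = (53.0/2)·√(234 nF/335 µH) = 0.700.
ω_d = ω_n√(1−ζ²) = 80600 rad/s. t_p = π/ω_d = 0.0000390 s.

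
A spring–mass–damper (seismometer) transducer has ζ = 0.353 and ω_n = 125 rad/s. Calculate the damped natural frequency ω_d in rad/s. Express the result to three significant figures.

ω_d = ω_n√(1−ζ²) = 125·√0.875 = 117 rad/s.

ω_d ≈ 117 rad/s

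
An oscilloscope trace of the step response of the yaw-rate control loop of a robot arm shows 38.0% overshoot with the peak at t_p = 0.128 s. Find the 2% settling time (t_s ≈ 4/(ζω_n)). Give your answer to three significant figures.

t_s ≈ 0.529 s

From the overshoot, ζ = −ln(OS)/√(π²+ln²(OS)) = 0.294.
t_p = π/ω_d ⇒ ω_d = 24.5 rad/s; then ω_n = ω_d/√(1−ζ²) = 25.7 rad/s.
t_s ≈ 4/(ζω_n) = 4/(0.294·25.7) = 0.529 s.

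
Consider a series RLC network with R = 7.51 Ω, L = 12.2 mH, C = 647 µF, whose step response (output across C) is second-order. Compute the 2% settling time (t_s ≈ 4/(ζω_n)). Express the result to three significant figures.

t_s ≈ 0.0130 s

For a series RLC circuit (capacitor voltage as output), ω_n = 1/√(LC) = 1/√(12.2 mH · 647 µF) = 356 rad/s.
ζ = (R/2)·√(C/L) = (7.51/2)·√(647 µF/12.2 mH) = 0.865.
t_s ≈ 4/(ζω_n) = 0.0130 s.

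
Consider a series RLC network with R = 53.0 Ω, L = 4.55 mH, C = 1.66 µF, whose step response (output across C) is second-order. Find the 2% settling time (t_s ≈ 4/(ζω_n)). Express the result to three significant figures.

For a series RLC circuit (capacitor voltage as output), ω_n = 1/√(LC) = 1/√(4.55 mH · 1.66 µF) = 11500 rad/s.
ζ = (R/2)·√(C/L) = (53.0/2)·√(1.66 µF/4.55 mH) = 0.506.
t_s ≈ 4/(ζω_n) = 0.000687 s.

t_s ≈ 0.000687 s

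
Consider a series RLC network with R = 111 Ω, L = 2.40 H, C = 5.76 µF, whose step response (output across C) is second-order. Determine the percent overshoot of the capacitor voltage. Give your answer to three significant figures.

%OS ≈ 76.3%

For a series RLC circuit (capacitor voltage as output), ω_n = 1/√(LC) = 1/√(2.40 H · 5.76 µF) = 269 rad/s.
ζ = (R/2)·√(C/L) = (111/2)·√(5.76 µF/2.40 H) = 0.0860.
%OS = 100 e^{−πζ/√(1−ζ²)} with ζ = 0.0860 gives 76.3%.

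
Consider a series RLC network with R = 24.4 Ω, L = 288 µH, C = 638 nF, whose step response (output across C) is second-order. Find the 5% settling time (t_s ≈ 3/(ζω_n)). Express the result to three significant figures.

t_s ≈ 0.0000708 s

For a series RLC circuit (capacitor voltage as output), ω_n = 1/√(LC) = 1/√(288 µH · 638 nF) = 73800 rad/s.
ζ = (R/2)·√(C/L) = (24.4/2)·√(638 nF/288 µH) = 0.574.
t_s ≈ 3/(ζω_n) = 0.0000708 s.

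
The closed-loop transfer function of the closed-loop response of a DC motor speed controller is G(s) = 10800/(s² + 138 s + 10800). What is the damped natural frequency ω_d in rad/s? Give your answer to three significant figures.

ω_d ≈ 77.7 rad/s

Comparing the denominator to s² + 2ζω_n s + ω_n²: ω_n = √10800 = 104 rad/s, and 2ζω_n = 138 so ζ = 138/(2·104) = 0.664.
ω_d = ω_n√(1−ζ²) = 77.7 rad/s.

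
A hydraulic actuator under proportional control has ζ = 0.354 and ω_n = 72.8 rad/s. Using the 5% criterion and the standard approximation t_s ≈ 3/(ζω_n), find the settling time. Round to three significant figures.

t_s ≈ 0.116 s

t_s ≈ 3/(ζω_n) = 3/(0.354 × 72.8) = 0.116 s.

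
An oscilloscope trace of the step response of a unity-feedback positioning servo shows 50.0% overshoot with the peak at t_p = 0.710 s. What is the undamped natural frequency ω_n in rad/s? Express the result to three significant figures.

ω_n ≈ 4.53 rad/s

ζ from %OS: ζ = |ln 0.500|/√(π²+ln²0.500) = 0.215.
t_p = π/ω_d ⇒ ω_d = 4.42 rad/s; then ω_n = ω_d/√(1−ζ²) = 4.53 rad/s.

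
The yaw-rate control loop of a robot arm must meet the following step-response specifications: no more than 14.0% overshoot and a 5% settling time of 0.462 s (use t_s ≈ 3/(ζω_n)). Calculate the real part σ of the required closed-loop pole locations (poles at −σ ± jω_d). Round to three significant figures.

σ ≈ 6.49

The settling-time spec alone fixes σ = ζω_n = 3/t_s = 3/0.462 = 6.49.
(Overshoot then fixes ζ = 0.531 and hence ω_d = σ·√(1−ζ²)/ζ = 10.4 rad/s.)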